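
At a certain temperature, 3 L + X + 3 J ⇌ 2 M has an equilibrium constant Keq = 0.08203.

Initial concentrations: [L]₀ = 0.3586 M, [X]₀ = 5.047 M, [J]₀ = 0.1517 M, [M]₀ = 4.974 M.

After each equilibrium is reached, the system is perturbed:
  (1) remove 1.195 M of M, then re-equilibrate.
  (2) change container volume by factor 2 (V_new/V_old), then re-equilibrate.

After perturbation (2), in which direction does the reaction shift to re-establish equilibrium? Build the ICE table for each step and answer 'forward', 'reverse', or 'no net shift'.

Direction: reverse

Q₀ = 3.0450e+04 vs Keq = 0.08203 ⇒ Q>K, reverse
Step 1:
                    L           X           J           M
  init         0.3586       5.047      0.1517       4.974
  Δ             1.548      0.5161       1.548      -1.032
  eq            1.907       5.563         1.7       3.942
  solve Keq expr → x = -0.5161; check Q = 0.08203
Then remove 1.195 M of M.
Step 2:
                    L           X           J           M
  init          1.907       5.563         1.7       2.747
  Δ           -0.1783    -0.05943     -0.1783      0.1189
  eq            1.728       5.504       1.522       2.866
  solve Keq expr → x = 0.05943; check Q = 0.08203
Then change container volume by factor 2 (V_new/V_old).
Step 3:
                    L           X           J           M
  init         0.8642       2.752      0.7608       1.433
  Δ            0.4987      0.1662      0.4987     -0.3325
  eq            1.363       2.918        1.26         1.1
  solve Keq expr → x = -0.1662; check Q = 0.08203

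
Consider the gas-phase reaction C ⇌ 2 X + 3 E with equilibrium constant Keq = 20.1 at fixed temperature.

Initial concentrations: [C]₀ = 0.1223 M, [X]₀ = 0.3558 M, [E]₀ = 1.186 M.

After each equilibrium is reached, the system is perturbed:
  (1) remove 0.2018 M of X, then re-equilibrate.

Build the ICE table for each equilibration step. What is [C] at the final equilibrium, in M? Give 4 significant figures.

[C]_eq = 0.02094 M

Q₀ = 1.727 vs Keq = 20.1 ⇒ Q<K, forward
Step 1:
                   C          X          E
  I           0.1223     0.3558      1.186
  C         -0.08253     0.1651     0.2476
  E          0.03977     0.5209      1.434
  solve Keq expr → x = 0.08253; check Q = 20.1
Then remove 0.2018 M of X.
Step 2:
                   C          X          E
  I          0.03977     0.3191      1.434
  C         -0.01882    0.03765    0.05647
  E          0.02094     0.3567       1.49
  solve Keq expr → x = 0.01882; check Q = 20.1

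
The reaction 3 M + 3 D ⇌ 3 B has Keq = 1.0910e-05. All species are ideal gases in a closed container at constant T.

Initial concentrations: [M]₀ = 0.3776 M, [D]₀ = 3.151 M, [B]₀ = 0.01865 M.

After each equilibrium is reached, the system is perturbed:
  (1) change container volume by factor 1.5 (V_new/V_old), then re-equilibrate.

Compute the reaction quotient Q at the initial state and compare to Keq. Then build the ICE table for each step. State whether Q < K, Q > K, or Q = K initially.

Q₀ = 3.8512e-06; Q < K (proceeds forward)

Q₀ = 3.8512e-06 vs Keq = 1.0910e-05 ⇒ Q<K, forward
Step 1:
                  M         D         B
  init       0.3776     3.151   0.01865
  Δ       -0.007178 -0.007178  0.007178
  eq         0.3704     3.144   0.02583
  solve Keq expr → x = 0.002393; check Q = 1.0910e-05
Then change container volume by factor 1.5 (V_new/V_old).
Step 2:
                  M         D         B
  init       0.2469     2.096   0.01722
  Δ        0.005455  0.005455 -0.005455
  eq         0.2524     2.101   0.01176
  solve Keq expr → x = -0.001818; check Q = 1.0910e-05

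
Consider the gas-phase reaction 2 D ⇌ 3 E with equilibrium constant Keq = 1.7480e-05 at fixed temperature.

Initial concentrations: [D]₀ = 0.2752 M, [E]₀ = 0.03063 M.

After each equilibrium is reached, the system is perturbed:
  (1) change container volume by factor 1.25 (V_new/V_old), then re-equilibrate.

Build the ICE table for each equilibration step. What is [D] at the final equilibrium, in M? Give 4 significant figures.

[D]_eq = 0.23 M

Q₀ = 3.7944e-04 vs Keq = 1.7480e-05 ⇒ Q>K, reverse
Step 1:
                   D          E
  Initial     0.2752    0.03063
  Change     0.01287   -0.01931
  Equil       0.2881    0.01132
  solve Keq expr → x = -0.006437; check Q = 1.7480e-05
Then change container volume by factor 1.25 (V_new/V_old).
Step 2:
                   D          E
  Initial     0.2305   0.009056
  Change  -4.5758e-04 6.8637e-04
  Equil         0.23   0.009742
  solve Keq expr → x = 2.2879e-04; check Q = 1.7480e-05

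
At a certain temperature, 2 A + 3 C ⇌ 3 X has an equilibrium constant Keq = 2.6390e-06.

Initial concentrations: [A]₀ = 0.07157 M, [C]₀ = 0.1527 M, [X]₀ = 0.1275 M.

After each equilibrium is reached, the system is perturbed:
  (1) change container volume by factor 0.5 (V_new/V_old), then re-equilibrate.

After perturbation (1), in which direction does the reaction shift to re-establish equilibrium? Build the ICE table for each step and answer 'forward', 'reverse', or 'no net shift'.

Q₀ = 113.6 vs Keq = 2.6390e-06 ⇒ Q>K, reverse
Step 1:
                   A          C          X
  Initial    0.07157     0.1527     0.1275
  Change     0.08426     0.1264    -0.1264
  Equil       0.1558     0.2791   0.001117
  solve Keq expr → x = -0.04213; check Q = 2.6390e-06
Then change container volume by factor 0.5 (V_new/V_old).
Step 2:
                   A          C          X
  Initial     0.3117     0.5582   0.002234
  Change  -8.6482e-04  -0.001297   0.001297
  Equil       0.3108     0.5569   0.003531
  solve Keq expr → x = 4.3241e-04; check Q = 2.6390e-06

Direction: forward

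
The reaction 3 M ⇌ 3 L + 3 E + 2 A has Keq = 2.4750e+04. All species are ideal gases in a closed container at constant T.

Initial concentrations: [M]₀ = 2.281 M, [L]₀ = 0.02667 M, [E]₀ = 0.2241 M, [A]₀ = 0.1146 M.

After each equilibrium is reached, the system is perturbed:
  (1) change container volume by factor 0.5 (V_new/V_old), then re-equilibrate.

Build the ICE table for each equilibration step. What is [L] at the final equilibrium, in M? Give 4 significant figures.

[L]_eq = 3.65 M

Q₀ = 2.3626e-10 vs Keq = 2.4750e+04 ⇒ Q<K, forward
Step 1:
                   M          L          E          A
  init         2.281    0.02667     0.2241     0.1146
  Δ           -2.066      2.066      2.066      1.377
  eq          0.2148      2.093       2.29      1.492
  solve Keq expr → x = 0.6887; check Q = 2.4750e+04
Then change container volume by factor 0.5 (V_new/V_old).
Step 2:
                   M          L          E          A
  init        0.4295      4.186      4.581      2.984
  Δ           0.5353    -0.5353    -0.5353    -0.3569
  eq          0.9648       3.65      4.045      2.627
  solve Keq expr → x = -0.1784; check Q = 2.4750e+04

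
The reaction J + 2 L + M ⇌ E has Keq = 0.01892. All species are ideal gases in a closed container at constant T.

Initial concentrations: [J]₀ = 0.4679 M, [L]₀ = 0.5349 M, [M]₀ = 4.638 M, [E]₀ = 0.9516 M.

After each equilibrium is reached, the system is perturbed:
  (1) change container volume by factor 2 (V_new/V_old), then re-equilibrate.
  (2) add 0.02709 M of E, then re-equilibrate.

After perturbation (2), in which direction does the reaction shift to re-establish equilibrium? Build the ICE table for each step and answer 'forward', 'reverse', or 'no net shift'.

Q₀ = 1.533 vs Keq = 0.01892 ⇒ Q>K, reverse
Step 1:
                   J          L          M          E
  init        0.4679     0.5349      4.638     0.9516
  Δ           0.6156      1.231     0.6156    -0.6156
  eq           1.084      1.766      5.254      0.336
  solve Keq expr → x = -0.6156; check Q = 0.01892
Then change container volume by factor 2 (V_new/V_old).
Step 2:
                   J          L          M          E
  init        0.5418     0.8831      2.627      0.168
  Δ           0.1237     0.2474     0.1237    -0.1237
  eq          0.6655      1.131      2.751    0.04426
  solve Keq expr → x = -0.1237; check Q = 0.01892
Then add 0.02709 M of E.
Step 3:
                   J          L          M          E
  init        0.6655      1.131      2.751    0.07135
  Δ          0.02169    0.04337    0.02169   -0.02169
  eq          0.6872      1.174      2.772    0.04967
  solve Keq expr → x = -0.02169; check Q = 0.01892

Direction: reverse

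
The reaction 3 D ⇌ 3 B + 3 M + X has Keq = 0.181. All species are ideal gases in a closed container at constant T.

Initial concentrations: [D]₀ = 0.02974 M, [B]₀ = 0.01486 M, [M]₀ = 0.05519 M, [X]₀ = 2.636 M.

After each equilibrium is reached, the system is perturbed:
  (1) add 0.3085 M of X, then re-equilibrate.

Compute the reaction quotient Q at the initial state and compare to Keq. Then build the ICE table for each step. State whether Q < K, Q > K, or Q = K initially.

Q₀ = 5.5279e-05 vs Keq = 0.181 ⇒ Q<K, forward
Step 1:
                   D          B          M          X
  Initial    0.02974    0.01486    0.05519      2.636
  Change    -0.02261    0.02261    0.02261   0.007538
  Equil     0.007127    0.03747     0.0778      2.644
  solve Keq expr → x = 0.007538; check Q = 0.181
Then add 0.3085 M of X.
Step 2:
                   D          B          M          X
  Initial   0.007127    0.03747     0.0778      2.952
  Change  2.0671e-04 -2.0671e-04 -2.0671e-04 -6.8905e-05
  Equil     0.007333    0.03727     0.0776      2.952
  solve Keq expr → x = -6.8905e-05; check Q = 0.181

Q₀ = 5.5279e-05; Q < K (proceeds forward)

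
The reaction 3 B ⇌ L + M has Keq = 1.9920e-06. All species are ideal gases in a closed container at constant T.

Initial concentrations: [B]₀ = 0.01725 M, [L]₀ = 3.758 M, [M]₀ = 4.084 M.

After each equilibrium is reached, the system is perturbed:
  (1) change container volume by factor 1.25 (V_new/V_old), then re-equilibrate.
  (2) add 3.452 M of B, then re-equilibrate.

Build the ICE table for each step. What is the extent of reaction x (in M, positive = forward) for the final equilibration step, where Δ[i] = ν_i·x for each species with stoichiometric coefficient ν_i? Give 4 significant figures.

Q₀ = 2.9900e+06 vs Keq = 1.9920e-06 ⇒ Q>K, reverse
Step 1:
                    B           L           M
  init        0.01725       3.758       4.084
  Δ             11.25      -3.749      -3.749
  eq            11.27    0.008514      0.3345
  solve Keq expr → x = -3.749; check Q = 1.9920e-06
Then change container volume by factor 1.25 (V_new/V_old).
Step 2:
                    B           L           M
  init          9.013    0.006811      0.2676
  Δ          0.003984   -0.001328   -0.001328
  eq            9.017    0.005484      0.2663
  solve Keq expr → x = -0.001328; check Q = 1.9920e-06
Then add 3.452 M of B.
Step 3:
                    B           L           M
  init          12.47    0.005484      0.2663
  Δ          -0.02545    0.008484    0.008484
  eq            12.44     0.01397      0.2748
  solve Keq expr → x = 0.008484; check Q = 1.9920e-06

x = 0.008484 M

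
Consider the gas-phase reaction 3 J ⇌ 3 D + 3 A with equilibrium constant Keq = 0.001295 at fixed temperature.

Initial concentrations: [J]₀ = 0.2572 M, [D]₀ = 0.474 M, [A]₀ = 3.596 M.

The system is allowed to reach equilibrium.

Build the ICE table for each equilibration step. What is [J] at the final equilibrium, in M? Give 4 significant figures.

Q₀ = 291.1 vs Keq = 0.001295 ⇒ Q>K, reverse
Step 1:
                    J           D           A
  Initial      0.2572       0.474       3.596
  Change       0.4495     -0.4495     -0.4495
  Equil        0.7067     0.02448       3.146
  solve Keq expr → x = -0.1498; check Q = 0.001295

[J]_eq = 0.7067 M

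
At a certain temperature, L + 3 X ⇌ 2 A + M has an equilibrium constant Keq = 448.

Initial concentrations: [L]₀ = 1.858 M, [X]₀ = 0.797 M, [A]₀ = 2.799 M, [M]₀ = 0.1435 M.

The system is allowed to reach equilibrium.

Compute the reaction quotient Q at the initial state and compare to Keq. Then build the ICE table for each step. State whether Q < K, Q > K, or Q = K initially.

Q₀ = 1.195; Q < K (proceeds forward)

Q₀ = 1.195 vs Keq = 448 ⇒ Q<K, forward
Step 1:
                    L           X           A           M
  I             1.858       0.797       2.799      0.1435
  C           -0.2089     -0.6267      0.4178      0.2089
  E             1.649      0.1703       3.217      0.3524
  solve Keq expr → x = 0.2089; check Q = 448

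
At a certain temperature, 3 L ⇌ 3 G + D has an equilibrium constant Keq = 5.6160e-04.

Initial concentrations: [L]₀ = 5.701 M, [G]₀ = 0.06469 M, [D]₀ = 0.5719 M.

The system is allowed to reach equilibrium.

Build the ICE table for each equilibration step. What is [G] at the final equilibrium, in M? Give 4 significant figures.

Q₀ = 8.3556e-07 vs Keq = 5.6160e-04 ⇒ Q<K, forward
Step 1:
                  L         G         D
  Initial     5.701   0.06469    0.5719
  Change    -0.4228    0.4228    0.1409
  Equil       5.278    0.4875    0.7128
  solve Keq expr → x = 0.1409; check Q = 5.6160e-04

[G]_eq = 0.4875 M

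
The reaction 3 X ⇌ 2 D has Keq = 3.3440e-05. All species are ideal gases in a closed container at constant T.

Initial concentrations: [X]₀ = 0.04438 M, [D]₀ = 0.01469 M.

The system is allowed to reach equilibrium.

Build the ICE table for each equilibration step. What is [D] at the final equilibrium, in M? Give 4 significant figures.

Q₀ = 2.469 vs Keq = 3.3440e-05 ⇒ Q>K, reverse
Step 1:
                  X         D
  Initial   0.04438   0.01469
  Change    0.02189  -0.01459
  Equil     0.06627 9.8646e-05
  solve Keq expr → x = -0.007296; check Q = 3.3440e-05

[D]_eq = 9.8646e-05 M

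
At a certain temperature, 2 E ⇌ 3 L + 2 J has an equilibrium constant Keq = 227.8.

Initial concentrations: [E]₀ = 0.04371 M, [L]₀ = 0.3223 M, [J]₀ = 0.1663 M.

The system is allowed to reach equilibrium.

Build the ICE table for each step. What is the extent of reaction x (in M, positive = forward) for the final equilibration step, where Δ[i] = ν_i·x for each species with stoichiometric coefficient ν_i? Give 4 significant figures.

x = 0.02023 M

Q₀ = 0.4846 vs Keq = 227.8 ⇒ Q<K, forward
Step 1:
                  E         L         J
  I         0.04371    0.3223    0.1663
  C        -0.04046   0.06069   0.04046
  E        0.003247     0.383    0.2068
  solve Keq expr → x = 0.02023; check Q = 227.8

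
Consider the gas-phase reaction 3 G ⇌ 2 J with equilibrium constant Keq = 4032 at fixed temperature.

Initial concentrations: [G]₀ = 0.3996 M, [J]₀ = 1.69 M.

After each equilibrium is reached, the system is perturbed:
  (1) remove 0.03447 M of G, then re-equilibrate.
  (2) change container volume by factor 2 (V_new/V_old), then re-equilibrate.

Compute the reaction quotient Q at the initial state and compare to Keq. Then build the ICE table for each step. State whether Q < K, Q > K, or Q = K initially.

Q₀ = 44.76 vs Keq = 4032 ⇒ Q<K, forward
Step 1:
                  G         J
  I          0.3996      1.69
  C         -0.3035    0.2023
  E         0.09612     1.892
  solve Keq expr → x = 0.1012; check Q = 4032
Then remove 0.03447 M of G.
Step 2:
                  G         J
  I         0.06165     1.892
  C         0.03371  -0.02247
  E         0.09536      1.87
  solve Keq expr → x = -0.01124; check Q = 4032
Then change container volume by factor 2 (V_new/V_old).
Step 3:
                  G         J
  I         0.04768    0.9349
  C         0.01205 -0.008032
  E         0.05973    0.9269
  solve Keq expr → x = -0.004016; check Q = 4032

Q₀ = 44.76; Q < K (proceeds forward)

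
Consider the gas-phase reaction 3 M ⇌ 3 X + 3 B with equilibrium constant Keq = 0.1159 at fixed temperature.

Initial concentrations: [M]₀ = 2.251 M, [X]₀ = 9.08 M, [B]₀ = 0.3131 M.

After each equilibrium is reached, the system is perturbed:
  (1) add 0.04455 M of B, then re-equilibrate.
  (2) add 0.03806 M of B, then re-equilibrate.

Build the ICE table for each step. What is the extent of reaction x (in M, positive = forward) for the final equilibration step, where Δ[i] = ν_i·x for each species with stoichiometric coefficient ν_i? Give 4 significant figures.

x = -0.01185 M

Q₀ = 2.015 vs Keq = 0.1159 ⇒ Q>K, reverse
Step 1:
                  M         X         B
  Initial     2.251      9.08    0.3131
  Change     0.1799   -0.1799   -0.1799
  Equil       2.431       8.9    0.1332
  solve Keq expr → x = -0.05998; check Q = 0.1159
Then add 0.04455 M of B.
Step 2:
                  M         X         B
  Initial     2.431       8.9    0.1777
  Change    0.04163  -0.04163  -0.04163
  Equil       2.473     8.858    0.1361
  solve Keq expr → x = -0.01388; check Q = 0.1159
Then add 0.03806 M of B.
Step 3:
                  M         X         B
  Initial     2.473     8.858    0.1741
  Change    0.03555  -0.03555  -0.03555
  Equil       2.508     8.823    0.1386
  solve Keq expr → x = -0.01185; check Q = 0.1159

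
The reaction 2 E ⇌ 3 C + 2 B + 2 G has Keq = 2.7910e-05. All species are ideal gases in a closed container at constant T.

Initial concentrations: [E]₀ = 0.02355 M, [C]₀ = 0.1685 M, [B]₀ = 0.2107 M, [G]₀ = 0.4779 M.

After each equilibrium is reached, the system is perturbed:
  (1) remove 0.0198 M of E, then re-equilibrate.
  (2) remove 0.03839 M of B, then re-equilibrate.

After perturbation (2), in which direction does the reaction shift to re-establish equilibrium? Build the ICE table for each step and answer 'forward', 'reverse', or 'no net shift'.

Q₀ = 0.08746 vs Keq = 2.7910e-05 ⇒ Q>K, reverse
Step 1:
                  E         C         B         G
  I         0.02355    0.1685    0.2107    0.4779
  C         0.08023   -0.1203  -0.08023  -0.08023
  E          0.1038   0.04815    0.1305    0.3977
  solve Keq expr → x = -0.04012; check Q = 2.7910e-05
Then remove 0.0198 M of E.
Step 2:
                  E         C         B         G
  I         0.08398   0.04815    0.1305    0.3977
  C        0.002981 -0.004471 -0.002981 -0.002981
  E         0.08696   0.04368    0.1275    0.3947
  solve Keq expr → x = -0.00149; check Q = 2.7910e-05
Then remove 0.03839 M of B.
Step 3:
                  E         C         B         G
  I         0.08696   0.04368    0.0891    0.3947
  C       -0.004916  0.007375  0.004916  0.004916
  E         0.08204   0.05106   0.09402    0.3996
  solve Keq expr → x = 0.002458; check Q = 2.7910e-05

Direction: forward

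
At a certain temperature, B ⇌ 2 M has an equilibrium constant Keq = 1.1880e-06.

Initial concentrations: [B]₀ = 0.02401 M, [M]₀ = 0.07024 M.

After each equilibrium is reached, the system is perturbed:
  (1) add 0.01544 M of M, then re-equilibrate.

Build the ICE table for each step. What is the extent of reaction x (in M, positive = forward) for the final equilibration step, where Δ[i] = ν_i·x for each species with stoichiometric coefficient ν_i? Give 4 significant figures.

Q₀ = 0.2055 vs Keq = 1.1880e-06 ⇒ Q>K, reverse
Step 1:
                   B          M
  Initial    0.02401    0.07024
  Change     0.03499   -0.06998
  Equil        0.059 2.6474e-04
  solve Keq expr → x = -0.03499; check Q = 1.1880e-06
Then add 0.01544 M of M.
Step 2:
                   B          M
  Initial      0.059     0.0157
  Change    0.007712   -0.01542
  Equil      0.06671 2.8151e-04
  solve Keq expr → x = -0.007712; check Q = 1.1880e-06

x = -0.007712 M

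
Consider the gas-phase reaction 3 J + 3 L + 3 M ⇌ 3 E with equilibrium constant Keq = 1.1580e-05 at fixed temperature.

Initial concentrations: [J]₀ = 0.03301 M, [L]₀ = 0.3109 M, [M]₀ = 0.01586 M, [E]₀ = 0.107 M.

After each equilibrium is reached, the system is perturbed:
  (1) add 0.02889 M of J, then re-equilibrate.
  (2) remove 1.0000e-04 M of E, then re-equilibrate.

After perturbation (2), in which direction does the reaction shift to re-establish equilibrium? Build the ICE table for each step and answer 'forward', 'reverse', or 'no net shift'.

Q₀ = 2.8408e+08 vs Keq = 1.1580e-05 ⇒ Q>K, reverse
Step 1:
                  J         L         M         E
  init      0.03301    0.3109   0.01586     0.107
  Δ          0.1068    0.1068    0.1068   -0.1068
  eq         0.1398    0.4177    0.1227 1.6217e-04
  solve Keq expr → x = -0.03561; check Q = 1.1580e-05
Then add 0.02889 M of J.
Step 2:
                  J         L         M         E
  init       0.1687    0.4177    0.1227 1.6217e-04
  Δ       -3.3393e-05 -3.3393e-05 -3.3393e-05 3.3393e-05
  eq         0.1687    0.4177    0.1227 1.9556e-04
  solve Keq expr → x = 1.1131e-05; check Q = 1.1580e-05
Then remove 1.0000e-04 M of E.
Step 3:
                  J         L         M         E
  init       0.1687    0.4177    0.1227 9.5562e-05
  Δ       -9.9679e-05 -9.9679e-05 -9.9679e-05 9.9679e-05
  eq         0.1686    0.4176    0.1226 1.9524e-04
  solve Keq expr → x = 3.3226e-05; check Q = 1.1580e-05

Direction: forward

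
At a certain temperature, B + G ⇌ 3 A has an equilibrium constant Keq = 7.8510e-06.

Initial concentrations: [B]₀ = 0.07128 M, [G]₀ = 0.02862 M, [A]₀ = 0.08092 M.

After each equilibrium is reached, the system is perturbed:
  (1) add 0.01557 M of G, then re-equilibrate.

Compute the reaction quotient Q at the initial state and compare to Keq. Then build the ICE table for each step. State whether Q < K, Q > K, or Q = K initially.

Q₀ = 0.2597; Q > K (proceeds reverse)

Q₀ = 0.2597 vs Keq = 7.8510e-06 ⇒ Q>K, reverse
Step 1:
                   B          G          A
  I          0.07128    0.02862    0.08092
  C          0.02582    0.02582   -0.07746
  E           0.0971    0.05444   0.003462
  solve Keq expr → x = -0.02582; check Q = 7.8510e-06
Then add 0.01557 M of G.
Step 2:
                   B          G          A
  I           0.0971    0.07001   0.003462
  C       -9.9910e-05 -9.9910e-05 2.9973e-04
  E            0.097    0.06991   0.003762
  solve Keq expr → x = 9.9910e-05; check Q = 7.8510e-06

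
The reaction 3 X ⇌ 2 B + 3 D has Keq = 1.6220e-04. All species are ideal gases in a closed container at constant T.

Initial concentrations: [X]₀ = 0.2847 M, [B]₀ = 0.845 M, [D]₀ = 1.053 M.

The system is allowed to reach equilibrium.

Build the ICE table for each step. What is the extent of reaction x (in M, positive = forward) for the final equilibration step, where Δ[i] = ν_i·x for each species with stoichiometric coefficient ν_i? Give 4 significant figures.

Q₀ = 36.13 vs Keq = 1.6220e-04 ⇒ Q>K, reverse
Step 1:
                    X           B           D
  I            0.2847       0.845       1.053
  C            0.8916     -0.5944     -0.8916
  E             1.176      0.2506      0.1614
  solve Keq expr → x = -0.2972; check Q = 1.6220e-04

x = -0.2972 M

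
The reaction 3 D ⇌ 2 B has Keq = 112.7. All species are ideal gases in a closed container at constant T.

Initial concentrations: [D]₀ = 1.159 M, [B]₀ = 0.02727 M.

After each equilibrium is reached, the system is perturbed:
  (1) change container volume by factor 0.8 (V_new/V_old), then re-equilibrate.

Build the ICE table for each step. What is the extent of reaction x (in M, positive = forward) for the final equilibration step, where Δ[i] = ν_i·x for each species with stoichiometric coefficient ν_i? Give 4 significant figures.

x = 0.004412 M

Q₀ = 4.7766e-04 vs Keq = 112.7 ⇒ Q<K, forward
Step 1:
                   D          B
  I            1.159    0.02727
  C           -0.997     0.6647
  E            0.162      0.692
  solve Keq expr → x = 0.3323; check Q = 112.7
Then change container volume by factor 0.8 (V_new/V_old).
Step 2:
                   D          B
  I           0.2025      0.865
  C         -0.01324   0.008824
  E           0.1892     0.8738
  solve Keq expr → x = 0.004412; check Q = 112.7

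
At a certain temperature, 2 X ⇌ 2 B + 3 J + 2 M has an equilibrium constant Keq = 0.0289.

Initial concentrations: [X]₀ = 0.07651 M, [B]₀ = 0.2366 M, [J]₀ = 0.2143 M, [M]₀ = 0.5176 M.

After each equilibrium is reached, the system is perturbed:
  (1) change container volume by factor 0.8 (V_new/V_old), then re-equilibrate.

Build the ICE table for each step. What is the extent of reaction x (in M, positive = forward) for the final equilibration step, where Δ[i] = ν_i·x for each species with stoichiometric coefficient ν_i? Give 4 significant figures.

Q₀ = 0.02521 vs Keq = 0.0289 ⇒ Q<K, forward
Step 1:
                    X           B           J           M
  I           0.07651      0.2366      0.2143      0.5176
  C         -0.002288    0.002288    0.003431    0.002288
  E           0.07422      0.2389      0.2177      0.5199
  solve Keq expr → x = 0.001144; check Q = 0.0289
Then change container volume by factor 0.8 (V_new/V_old).
Step 2:
                    X           B           J           M
  I           0.09278      0.2986      0.2722      0.6499
  C           0.02372    -0.02372    -0.03559    -0.02372
  E            0.1165      0.2749      0.2366      0.6261
  solve Keq expr → x = -0.01186; check Q = 0.0289

x = -0.01186 M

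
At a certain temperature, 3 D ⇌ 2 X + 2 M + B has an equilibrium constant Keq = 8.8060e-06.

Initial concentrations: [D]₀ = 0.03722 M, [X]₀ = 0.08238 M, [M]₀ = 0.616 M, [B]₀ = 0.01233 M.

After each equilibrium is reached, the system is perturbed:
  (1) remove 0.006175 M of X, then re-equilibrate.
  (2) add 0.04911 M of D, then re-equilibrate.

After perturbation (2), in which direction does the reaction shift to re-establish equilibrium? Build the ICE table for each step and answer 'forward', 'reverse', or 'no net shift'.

Direction: forward

Q₀ = 0.6158 vs Keq = 8.8060e-06 ⇒ Q>K, reverse
Step 1:
                   D          X          M          B
  I          0.03722    0.08238      0.616    0.01233
  C          0.03698   -0.02465   -0.02465   -0.01233
  E           0.0742    0.05773     0.5913 3.0873e-06
  solve Keq expr → x = -0.01233; check Q = 8.8060e-06
Then remove 0.006175 M of X.
Step 2:
                   D          X          M          B
  I           0.0742    0.05155     0.5913 3.0873e-06
  C       -2.3498e-06 1.5666e-06 1.5666e-06 7.8328e-07
  E           0.0742    0.05155     0.5913 3.8706e-06
  solve Keq expr → x = 7.8328e-07; check Q = 8.8060e-06
Then add 0.04911 M of D.
Step 3:
                   D          X          M          B
  I           0.1233    0.05155     0.5913 3.8706e-06
  C       -4.1568e-05 2.7712e-05 2.7712e-05 1.3856e-05
  E           0.1233    0.05158     0.5914 1.7726e-05
  solve Keq expr → x = 1.3856e-05; check Q = 8.8060e-06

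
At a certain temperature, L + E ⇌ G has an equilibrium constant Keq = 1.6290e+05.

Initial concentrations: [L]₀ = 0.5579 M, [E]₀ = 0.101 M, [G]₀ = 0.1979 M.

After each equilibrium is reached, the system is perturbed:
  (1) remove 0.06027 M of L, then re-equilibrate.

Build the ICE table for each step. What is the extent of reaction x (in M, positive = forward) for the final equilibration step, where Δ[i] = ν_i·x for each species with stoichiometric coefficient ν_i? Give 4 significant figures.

Q₀ = 3.512 vs Keq = 1.6290e+05 ⇒ Q<K, forward
Step 1:
                   L          E          G
  Initial     0.5579      0.101     0.1979
  Change      -0.101     -0.101      0.101
  Equil       0.4569 4.0158e-06     0.2989
  solve Keq expr → x = 0.101; check Q = 1.6290e+05
Then remove 0.06027 M of L.
Step 2:
                   L          E          G
  Initial     0.3966 4.0158e-06     0.2989
  Change  6.1020e-07 6.1020e-07 -6.1020e-07
  Equil       0.3966 4.6260e-06     0.2989
  solve Keq expr → x = -6.1020e-07; check Q = 1.6290e+05

x = -6.1020e-07 M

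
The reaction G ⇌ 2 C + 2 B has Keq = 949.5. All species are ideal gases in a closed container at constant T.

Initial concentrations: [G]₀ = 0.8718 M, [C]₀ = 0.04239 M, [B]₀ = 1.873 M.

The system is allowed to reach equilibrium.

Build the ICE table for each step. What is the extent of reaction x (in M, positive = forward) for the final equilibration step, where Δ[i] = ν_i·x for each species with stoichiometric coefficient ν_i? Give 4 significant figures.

Q₀ = 0.007231 vs Keq = 949.5 ⇒ Q<K, forward
Step 1:
                   G          C          B
  I           0.8718    0.04239      1.873
  C          -0.8333      1.667      1.667
  E          0.03853      1.709       3.54
  solve Keq expr → x = 0.8333; check Q = 949.5

x = 0.8333 M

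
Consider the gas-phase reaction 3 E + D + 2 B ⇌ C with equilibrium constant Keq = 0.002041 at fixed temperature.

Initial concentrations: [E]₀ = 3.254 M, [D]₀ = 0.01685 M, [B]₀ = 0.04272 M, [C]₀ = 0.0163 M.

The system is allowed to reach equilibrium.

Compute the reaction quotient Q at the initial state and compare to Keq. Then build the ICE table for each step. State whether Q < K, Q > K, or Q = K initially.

Q₀ = 15.38 vs Keq = 0.002041 ⇒ Q>K, reverse
Step 1:
                    E           D           B           C
  Initial       3.254     0.01685     0.04272      0.0163
  Change      0.04886     0.01629     0.03257    -0.01629
  Equil         3.303     0.03314     0.07529  1.3814e-05
  solve Keq expr → x = -0.01629; check Q = 0.002041

Q₀ = 15.38; Q > K (proceeds reverse)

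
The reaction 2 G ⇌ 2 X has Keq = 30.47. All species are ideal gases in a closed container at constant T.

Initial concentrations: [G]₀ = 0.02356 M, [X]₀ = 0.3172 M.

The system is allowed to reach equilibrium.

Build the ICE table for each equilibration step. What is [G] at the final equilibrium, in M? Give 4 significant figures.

[G]_eq = 0.05226 M

Q₀ = 181.3 vs Keq = 30.47 ⇒ Q>K, reverse
Step 1:
                   G          X
  I          0.02356     0.3172
  C           0.0287    -0.0287
  E          0.05226     0.2885
  solve Keq expr → x = -0.01435; check Q = 30.47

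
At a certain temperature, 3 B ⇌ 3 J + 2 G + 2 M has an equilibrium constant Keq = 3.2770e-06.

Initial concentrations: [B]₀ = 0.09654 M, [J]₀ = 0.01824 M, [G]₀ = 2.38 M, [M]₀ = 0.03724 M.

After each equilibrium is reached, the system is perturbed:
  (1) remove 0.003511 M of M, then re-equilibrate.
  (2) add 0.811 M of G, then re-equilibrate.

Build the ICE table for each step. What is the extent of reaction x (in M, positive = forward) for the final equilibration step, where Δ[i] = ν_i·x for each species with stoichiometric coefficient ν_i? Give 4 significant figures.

x = -4.6925e-04 M

Q₀ = 5.2982e-05 vs Keq = 3.2770e-06 ⇒ Q>K, reverse
Step 1:
                    B           J           G           M
  init        0.09654     0.01824        2.38     0.03724
  Δ          0.009296   -0.009296   -0.006197   -0.006197
  eq           0.1058    0.008944       2.374     0.03104
  solve Keq expr → x = -0.003099; check Q = 3.2770e-06
Then remove 0.003511 M of M.
Step 2:
                    B           J           G           M
  init         0.1058    0.008944       2.374     0.02753
  Δ       -5.9749e-04  5.9749e-04  3.9833e-04  3.9833e-04
  eq           0.1052    0.009541       2.374     0.02793
  solve Keq expr → x = 1.9916e-04; check Q = 3.2770e-06
Then add 0.811 M of G.
Step 3:
                    B           J           G           M
  init         0.1052    0.009541       3.185     0.02793
  Δ          0.001408   -0.001408 -9.3850e-04 -9.3850e-04
  eq           0.1066    0.008134       3.184     0.02699
  solve Keq expr → x = -4.6925e-04; check Q = 3.2770e-06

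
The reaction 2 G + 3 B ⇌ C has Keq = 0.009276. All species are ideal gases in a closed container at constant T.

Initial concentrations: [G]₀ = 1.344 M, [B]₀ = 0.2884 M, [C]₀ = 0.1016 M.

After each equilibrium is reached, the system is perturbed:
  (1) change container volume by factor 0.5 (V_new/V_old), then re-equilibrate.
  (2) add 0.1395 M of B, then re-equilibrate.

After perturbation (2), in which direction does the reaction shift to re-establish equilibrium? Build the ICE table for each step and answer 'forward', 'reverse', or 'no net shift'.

Direction: forward

Q₀ = 2.345 vs Keq = 0.009276 ⇒ Q>K, reverse
Step 1:
                    G           B           C
  init          1.344      0.2884      0.1016
  Δ            0.1946      0.2919    -0.09731
  eq            1.539      0.5803    0.004292
  solve Keq expr → x = -0.09731; check Q = 0.009276
Then change container volume by factor 0.5 (V_new/V_old).
Step 2:
                    G           B           C
  init          3.077       1.161    0.008584
  Δ           -0.1288     -0.1933     0.06442
  eq            2.948      0.9674       0.073
  solve Keq expr → x = 0.06442; check Q = 0.009276
Then add 0.1395 M of B.
Step 3:
                    G           B           C
  init          2.948       1.107       0.073
  Δ          -0.03687    -0.05531     0.01844
  eq            2.912       1.052     0.09144
  solve Keq expr → x = 0.01844; check Q = 0.009276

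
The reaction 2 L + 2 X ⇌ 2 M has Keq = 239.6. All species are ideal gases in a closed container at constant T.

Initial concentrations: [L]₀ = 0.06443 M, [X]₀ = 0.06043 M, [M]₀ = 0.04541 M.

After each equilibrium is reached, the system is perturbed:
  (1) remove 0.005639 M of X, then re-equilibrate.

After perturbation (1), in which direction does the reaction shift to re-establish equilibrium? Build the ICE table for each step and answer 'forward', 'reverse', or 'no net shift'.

Direction: reverse

Q₀ = 136 vs Keq = 239.6 ⇒ Q<K, forward
Step 1:
                    L           X           M
  Initial     0.06443     0.06043     0.04541
  Change    -0.005209   -0.005209    0.005209
  Equil       0.05922     0.05522     0.05062
  solve Keq expr → x = 0.002605; check Q = 239.6
Then remove 0.005639 M of X.
Step 2:
                    L           X           M
  Initial     0.05922     0.04958     0.05062
  Change     0.001905    0.001905   -0.001905
  Equil       0.06113     0.05149     0.04871
  solve Keq expr → x = -9.5244e-04; check Q = 239.6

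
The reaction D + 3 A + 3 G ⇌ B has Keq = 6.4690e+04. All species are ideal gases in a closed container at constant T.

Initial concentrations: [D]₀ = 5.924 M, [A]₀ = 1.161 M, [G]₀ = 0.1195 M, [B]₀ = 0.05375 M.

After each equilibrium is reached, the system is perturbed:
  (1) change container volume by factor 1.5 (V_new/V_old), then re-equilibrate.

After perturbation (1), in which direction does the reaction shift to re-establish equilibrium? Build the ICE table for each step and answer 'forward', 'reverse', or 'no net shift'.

Direction: reverse

Q₀ = 3.398 vs Keq = 6.4690e+04 ⇒ Q<K, forward
Step 1:
                  D         A         G         B
  I           5.924     1.161    0.1195   0.05375
  C        -0.03785   -0.1136   -0.1136   0.03785
  E           5.886     1.047  0.005938    0.0916
  solve Keq expr → x = 0.03785; check Q = 6.4690e+04
Then change container volume by factor 1.5 (V_new/V_old).
Step 2:
                  D         A         G         B
  I           3.924    0.6983  0.003958   0.06107
  C        0.001603  0.004808  0.004808 -0.001603
  E           3.926    0.7031  0.008766   0.05947
  solve Keq expr → x = -0.001603; check Q = 6.4690e+04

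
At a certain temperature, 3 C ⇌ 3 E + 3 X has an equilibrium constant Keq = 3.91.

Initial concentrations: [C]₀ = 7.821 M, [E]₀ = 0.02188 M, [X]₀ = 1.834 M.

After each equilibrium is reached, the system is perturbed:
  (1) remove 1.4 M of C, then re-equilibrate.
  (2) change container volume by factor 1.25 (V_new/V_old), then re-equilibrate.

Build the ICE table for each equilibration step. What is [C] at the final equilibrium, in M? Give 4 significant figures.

[C]_eq = 3.441 M

Q₀ = 1.3507e-07 vs Keq = 3.91 ⇒ Q<K, forward
Step 1:
                   C          E          X
  init         7.821    0.02188      1.834
  Δ           -2.186      2.186      2.186
  eq           5.635      2.208       4.02
  solve Keq expr → x = 0.7287; check Q = 3.91
Then remove 1.4 M of C.
Step 2:
                   C          E          X
  init         4.235      2.208       4.02
  Δ           0.2937    -0.2937    -0.2937
  eq           4.528      1.914      3.727
  solve Keq expr → x = -0.09789; check Q = 3.91
Then change container volume by factor 1.25 (V_new/V_old).
Step 3:
                   C          E          X
  init         3.623      1.532      2.981
  Δ           -0.182      0.182      0.182
  eq           3.441      1.714      3.163
  solve Keq expr → x = 0.06068; check Q = 3.91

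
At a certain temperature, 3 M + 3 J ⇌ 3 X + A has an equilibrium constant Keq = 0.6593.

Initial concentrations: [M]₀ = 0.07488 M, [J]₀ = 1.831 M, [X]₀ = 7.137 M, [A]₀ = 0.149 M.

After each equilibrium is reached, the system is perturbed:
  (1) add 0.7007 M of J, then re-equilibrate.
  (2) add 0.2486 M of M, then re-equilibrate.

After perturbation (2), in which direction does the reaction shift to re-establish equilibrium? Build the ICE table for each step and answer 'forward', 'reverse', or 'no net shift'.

Direction: forward

Q₀ = 2.1017e+04 vs Keq = 0.6593 ⇒ Q>K, reverse
Step 1:
                  M         J         X         A
  Initial   0.07488     1.831     7.137     0.149
  Change     0.4367    0.4367   -0.4367   -0.1456
  Equil      0.5116     2.268       6.7  0.003423
  solve Keq expr → x = -0.1456; check Q = 0.6593
Then add 0.7007 M of J.
Step 2:
                  M         J         X         A
  Initial    0.5116     2.968       6.7  0.003423
  Change   -0.01097  -0.01097   0.01097  0.003657
  Equil      0.5006     2.957     6.711   0.00708
  solve Keq expr → x = 0.003657; check Q = 0.6593
Then add 0.2486 M of M.
Step 3:
                  M         J         X         A
  Initial    0.7492     2.957     6.711   0.00708
  Change   -0.03676  -0.03676   0.03676   0.01225
  Equil      0.7125     2.921     6.748   0.01933
  solve Keq expr → x = 0.01225; check Q = 0.6593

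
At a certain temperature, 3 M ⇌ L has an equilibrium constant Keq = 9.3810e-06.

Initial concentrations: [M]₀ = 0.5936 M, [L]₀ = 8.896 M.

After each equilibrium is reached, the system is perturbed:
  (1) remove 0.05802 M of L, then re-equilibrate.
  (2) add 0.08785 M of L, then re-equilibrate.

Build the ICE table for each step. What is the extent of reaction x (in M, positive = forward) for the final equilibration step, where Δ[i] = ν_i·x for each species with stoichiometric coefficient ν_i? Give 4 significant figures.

Q₀ = 42.53 vs Keq = 9.3810e-06 ⇒ Q>K, reverse
Step 1:
                   M          L
  I           0.5936      8.896
  C            26.15     -8.717
  E            26.74     0.1794
  solve Keq expr → x = -8.717; check Q = 9.3810e-06
Then remove 0.05802 M of L.
Step 2:
                   M          L
  I            26.74     0.1214
  C          -0.1642    0.05474
  E            26.58     0.1761
  solve Keq expr → x = 0.05474; check Q = 9.3810e-06
Then add 0.08785 M of L.
Step 3:
                   M          L
  I            26.58      0.264
  C           0.2486   -0.08286
  E            26.83     0.1811
  solve Keq expr → x = -0.08286; check Q = 9.3810e-06

x = -0.08286 M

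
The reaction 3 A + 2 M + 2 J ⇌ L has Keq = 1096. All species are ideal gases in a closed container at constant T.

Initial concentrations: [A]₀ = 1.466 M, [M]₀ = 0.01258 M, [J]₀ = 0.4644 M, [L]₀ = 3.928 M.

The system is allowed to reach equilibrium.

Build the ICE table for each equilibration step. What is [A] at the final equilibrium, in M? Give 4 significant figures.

Q₀ = 3.6528e+04 vs Keq = 1096 ⇒ Q>K, reverse
Step 1:
                  A         M         J         L
  Initial     1.466   0.01258    0.4644     3.928
  Change     0.0726    0.0484    0.0484   -0.0242
  Equil       1.539   0.06098    0.5128     3.904
  solve Keq expr → x = -0.0242; check Q = 1096

[A]_eq = 1.539 M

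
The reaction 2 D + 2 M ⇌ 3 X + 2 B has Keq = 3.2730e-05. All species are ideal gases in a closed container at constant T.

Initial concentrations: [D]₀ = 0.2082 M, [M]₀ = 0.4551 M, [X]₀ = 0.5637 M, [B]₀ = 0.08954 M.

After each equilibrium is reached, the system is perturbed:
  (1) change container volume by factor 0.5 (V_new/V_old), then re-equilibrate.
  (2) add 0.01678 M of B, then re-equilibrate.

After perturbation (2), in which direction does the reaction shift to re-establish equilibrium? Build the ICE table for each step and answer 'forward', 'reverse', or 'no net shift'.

Direction: reverse

Q₀ = 0.16 vs Keq = 3.2730e-05 ⇒ Q>K, reverse
Step 1:
                    D           M           X           B
  I            0.2082      0.4551      0.5637     0.08954
  C           0.08635     0.08635     -0.1295    -0.08635
  E            0.2946      0.5415      0.4342    0.003189
  solve Keq expr → x = -0.04318; check Q = 3.2730e-05
Then change container volume by factor 0.5 (V_new/V_old).
Step 2:
                    D           M           X           B
  I            0.5891       1.083      0.8683    0.006379
  C          0.001825    0.001825   -0.002738   -0.001825
  E            0.5909       1.085      0.8656    0.004553
  solve Keq expr → x = -9.1257e-04; check Q = 3.2730e-05
Then add 0.01678 M of B.
Step 3:
                    D           M           X           B
  I            0.5909       1.085      0.8656     0.02133
  C           0.01637     0.01637    -0.02456    -0.01637
  E            0.6073       1.101       0.841     0.00496
  solve Keq expr → x = -0.008187; check Q = 3.2730e-05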